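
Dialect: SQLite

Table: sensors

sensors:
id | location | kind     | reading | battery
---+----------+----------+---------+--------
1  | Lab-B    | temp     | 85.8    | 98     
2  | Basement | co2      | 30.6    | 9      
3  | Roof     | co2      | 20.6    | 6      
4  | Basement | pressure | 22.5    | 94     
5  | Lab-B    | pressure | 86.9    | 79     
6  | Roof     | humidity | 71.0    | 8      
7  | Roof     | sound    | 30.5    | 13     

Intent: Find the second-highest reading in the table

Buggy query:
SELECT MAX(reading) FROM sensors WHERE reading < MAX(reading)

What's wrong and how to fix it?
Bug: The inner MAX is an aggregate inside WHERE, which is not allowed

Fix: Put the inner MAX in a scalar subquery

Corrected query:
SELECT MAX(reading) FROM sensors WHERE reading < (SELECT MAX(reading) FROM sensors)

Result:
MAX(reading)
------------
85.8        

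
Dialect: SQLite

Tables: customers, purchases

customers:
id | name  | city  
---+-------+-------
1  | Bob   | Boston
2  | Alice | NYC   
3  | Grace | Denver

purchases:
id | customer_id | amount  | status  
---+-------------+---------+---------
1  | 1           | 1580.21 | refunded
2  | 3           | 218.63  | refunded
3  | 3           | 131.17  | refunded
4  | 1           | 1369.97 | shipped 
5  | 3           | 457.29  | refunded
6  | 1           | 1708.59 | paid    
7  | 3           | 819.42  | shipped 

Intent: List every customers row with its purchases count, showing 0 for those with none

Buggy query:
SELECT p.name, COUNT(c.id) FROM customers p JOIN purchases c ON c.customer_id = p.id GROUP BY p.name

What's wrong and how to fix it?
Bug: An inner join excludes parents with zero children

Fix: Switch to LEFT JOIN to retain unmatched parent rows

Corrected query:
SELECT p.name, COUNT(c.id) FROM customers p LEFT JOIN purchases c ON c.customer_id = p.id GROUP BY p.name

Result:
name  | COUNT(c.id)
------+------------
Alice | 0          
Bob   | 3          
Grace | 4          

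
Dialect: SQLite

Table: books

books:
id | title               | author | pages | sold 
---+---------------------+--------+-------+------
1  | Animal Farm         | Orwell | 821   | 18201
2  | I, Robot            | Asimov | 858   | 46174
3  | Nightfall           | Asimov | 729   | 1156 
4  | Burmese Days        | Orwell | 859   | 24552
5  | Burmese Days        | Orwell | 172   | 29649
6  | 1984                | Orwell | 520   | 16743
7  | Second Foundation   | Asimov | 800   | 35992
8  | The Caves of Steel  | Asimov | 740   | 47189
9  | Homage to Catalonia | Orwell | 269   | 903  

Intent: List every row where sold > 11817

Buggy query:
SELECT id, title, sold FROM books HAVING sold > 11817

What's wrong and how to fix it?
Bug: HAVING filters the output of aggregation, but this query has no GROUP BY and no aggregate functions, so SQLite rejects it (HAVING clause on a non-aggregate query); the condition here is per row

Fix: Replace HAVING with WHERE since the condition applies to individual rows

Corrected query:
SELECT id, title, sold FROM books WHERE sold > 11817

Result:
id | title              | sold 
---+--------------------+------
1  | Animal Farm        | 18201
2  | I, Robot           | 46174
4  | Burmese Days       | 24552
5  | Burmese Days       | 29649
6  | 1984               | 16743
7  | Second Foundation  | 35992
8  | The Caves of Steel | 47189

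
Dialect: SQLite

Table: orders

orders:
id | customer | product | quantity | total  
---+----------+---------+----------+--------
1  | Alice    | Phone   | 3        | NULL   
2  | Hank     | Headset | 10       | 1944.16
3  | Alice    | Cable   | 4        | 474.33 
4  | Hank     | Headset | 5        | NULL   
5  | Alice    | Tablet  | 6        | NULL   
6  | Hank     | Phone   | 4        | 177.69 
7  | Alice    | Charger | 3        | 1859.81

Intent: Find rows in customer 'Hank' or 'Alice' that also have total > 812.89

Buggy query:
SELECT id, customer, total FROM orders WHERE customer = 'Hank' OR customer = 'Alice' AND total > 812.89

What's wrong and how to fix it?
Bug: Without parentheses, AND is evaluated before OR, so the total filter only applies to the 'Alice' branch

Fix: Group the OR with parentheses (or use IN), then AND the threshold

Corrected query:
SELECT id, customer, total FROM orders WHERE (customer = 'Hank' OR customer = 'Alice') AND total > 812.89

Result:
id | customer | total  
---+----------+--------
2  | Hank     | 1944.16
7  | Alice    | 1859.81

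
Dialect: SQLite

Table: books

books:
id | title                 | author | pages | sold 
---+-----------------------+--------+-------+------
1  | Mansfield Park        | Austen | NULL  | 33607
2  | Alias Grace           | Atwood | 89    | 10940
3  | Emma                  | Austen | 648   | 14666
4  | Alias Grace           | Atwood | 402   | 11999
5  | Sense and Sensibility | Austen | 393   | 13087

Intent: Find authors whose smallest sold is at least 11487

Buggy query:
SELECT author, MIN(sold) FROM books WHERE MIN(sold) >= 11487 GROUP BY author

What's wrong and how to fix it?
Bug: Aggregates like MIN are computed per group after WHERE runs

Fix: Use HAVING for the per-group MIN condition

Corrected query:
SELECT author, MIN(sold) FROM books GROUP BY author HAVING MIN(sold) >= 11487

Result:
author | MIN(sold)
-------+----------
Austen | 13087    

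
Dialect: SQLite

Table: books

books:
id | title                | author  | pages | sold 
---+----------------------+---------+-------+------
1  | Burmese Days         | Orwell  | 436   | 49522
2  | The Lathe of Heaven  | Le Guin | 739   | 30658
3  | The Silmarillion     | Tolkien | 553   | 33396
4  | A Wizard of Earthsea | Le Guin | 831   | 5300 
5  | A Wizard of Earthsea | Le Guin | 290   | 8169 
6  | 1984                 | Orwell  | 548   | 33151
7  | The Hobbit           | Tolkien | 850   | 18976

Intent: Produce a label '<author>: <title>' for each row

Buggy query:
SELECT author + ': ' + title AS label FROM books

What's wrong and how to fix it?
Bug: SQLite uses || for string concatenation; + coerces text to numbers (yielding 0)

Fix: Replace + with || to concatenate text

Corrected query:
SELECT author || ': ' || title AS label FROM books

Result:
label                        
-----------------------------
Orwell: Burmese Days         
Le Guin: The Lathe of Heaven 
Tolkien: The Silmarillion    
Le Guin: A Wizard of Earthsea
Le Guin: A Wizard of Earthsea
Orwell: 1984                 
Tolkien: The Hobbit          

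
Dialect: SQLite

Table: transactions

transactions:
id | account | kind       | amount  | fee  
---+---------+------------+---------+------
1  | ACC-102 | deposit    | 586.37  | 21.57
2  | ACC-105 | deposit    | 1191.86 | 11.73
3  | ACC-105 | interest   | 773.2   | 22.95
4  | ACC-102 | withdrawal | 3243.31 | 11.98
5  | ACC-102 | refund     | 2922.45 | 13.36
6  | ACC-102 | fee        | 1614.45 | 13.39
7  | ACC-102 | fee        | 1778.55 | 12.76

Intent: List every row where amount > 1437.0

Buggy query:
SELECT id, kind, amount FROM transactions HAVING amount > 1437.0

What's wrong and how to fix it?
Bug: This is a non-aggregate query (no GROUP BY, no aggregates), so in SQLite the HAVING clause is invalid here; a row-level condition belongs in WHERE

Fix: Replace HAVING with WHERE since the condition applies to individual rows

Corrected query:
SELECT id, kind, amount FROM transactions WHERE amount > 1437.0

Result:
id | kind       | amount 
---+------------+--------
4  | withdrawal | 3243.31
5  | refund     | 2922.45
6  | fee        | 1614.45
7  | fee        | 1778.55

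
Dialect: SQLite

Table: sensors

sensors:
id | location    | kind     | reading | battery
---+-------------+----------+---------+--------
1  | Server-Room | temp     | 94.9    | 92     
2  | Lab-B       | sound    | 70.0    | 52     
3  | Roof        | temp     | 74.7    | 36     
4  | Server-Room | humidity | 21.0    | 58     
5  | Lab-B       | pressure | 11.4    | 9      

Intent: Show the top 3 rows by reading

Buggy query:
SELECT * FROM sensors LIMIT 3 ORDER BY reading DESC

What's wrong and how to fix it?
Bug: ORDER BY cannot follow LIMIT; LIMIT is the final clause

Fix: Sort with ORDER BY, then apply LIMIT

Corrected query:
SELECT * FROM sensors ORDER BY reading DESC LIMIT 3

Result:
id | location    | kind  | reading | battery
---+-------------+-------+---------+--------
1  | Server-Room | temp  | 94.9    | 92     
3  | Roof        | temp  | 74.7    | 36     
2  | Lab-B       | sound | 70      | 52     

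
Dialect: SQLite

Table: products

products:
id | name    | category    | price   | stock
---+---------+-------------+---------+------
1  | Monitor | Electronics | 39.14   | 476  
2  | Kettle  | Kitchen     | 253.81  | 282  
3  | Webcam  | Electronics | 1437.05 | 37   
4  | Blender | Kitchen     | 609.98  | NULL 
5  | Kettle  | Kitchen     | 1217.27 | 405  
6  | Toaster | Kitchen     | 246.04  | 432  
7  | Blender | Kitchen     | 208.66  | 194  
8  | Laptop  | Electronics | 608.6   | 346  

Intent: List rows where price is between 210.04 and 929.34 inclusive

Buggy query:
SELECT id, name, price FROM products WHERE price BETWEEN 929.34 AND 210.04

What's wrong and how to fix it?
Bug: BETWEEN expects the lower bound first; with 929.34 AND 210.04 the range is empty

Fix: Write BETWEEN 210.04 AND 929.34

Corrected query:
SELECT id, name, price FROM products WHERE price BETWEEN 210.04 AND 929.34

Result:
id | name    | price 
---+---------+-------
2  | Kettle  | 253.81
4  | Blender | 609.98
6  | Toaster | 246.04
8  | Laptop  | 608.6 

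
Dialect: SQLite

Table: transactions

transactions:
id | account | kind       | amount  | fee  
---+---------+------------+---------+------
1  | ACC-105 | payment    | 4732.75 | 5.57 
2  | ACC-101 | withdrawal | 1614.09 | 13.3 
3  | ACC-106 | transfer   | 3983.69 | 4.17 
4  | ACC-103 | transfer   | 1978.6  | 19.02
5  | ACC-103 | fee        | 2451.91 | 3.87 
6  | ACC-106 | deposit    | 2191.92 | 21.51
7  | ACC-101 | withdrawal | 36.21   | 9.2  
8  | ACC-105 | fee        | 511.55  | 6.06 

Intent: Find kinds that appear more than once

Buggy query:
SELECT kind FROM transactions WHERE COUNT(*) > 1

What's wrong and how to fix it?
Bug: WHERE can't reference COUNT(*); aggregates are computed after WHERE

Fix: GROUP BY kind, then filter groups with HAVING COUNT(*) > 1

Corrected query:
SELECT kind FROM transactions GROUP BY kind HAVING COUNT(*) > 1

Result:
kind      
----------
fee       
transfer  
withdrawal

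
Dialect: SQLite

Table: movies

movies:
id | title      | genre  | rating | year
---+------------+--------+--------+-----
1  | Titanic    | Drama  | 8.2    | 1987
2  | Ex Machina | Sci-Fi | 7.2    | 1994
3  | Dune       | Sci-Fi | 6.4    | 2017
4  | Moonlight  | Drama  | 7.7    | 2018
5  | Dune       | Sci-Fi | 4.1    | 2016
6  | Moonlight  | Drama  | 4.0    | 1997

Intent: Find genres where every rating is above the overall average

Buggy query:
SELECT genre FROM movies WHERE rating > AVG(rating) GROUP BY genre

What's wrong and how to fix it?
Bug: WHERE evaluates per row before aggregation, so AVG() is unavailable

Fix: Use a subquery for AVG and a HAVING MIN(...) filter so the condition holds for every row in the group

Corrected query:
SELECT genre FROM movies GROUP BY genre HAVING MIN(rating) > (SELECT AVG(rating) FROM movies)

Result:
(no rows)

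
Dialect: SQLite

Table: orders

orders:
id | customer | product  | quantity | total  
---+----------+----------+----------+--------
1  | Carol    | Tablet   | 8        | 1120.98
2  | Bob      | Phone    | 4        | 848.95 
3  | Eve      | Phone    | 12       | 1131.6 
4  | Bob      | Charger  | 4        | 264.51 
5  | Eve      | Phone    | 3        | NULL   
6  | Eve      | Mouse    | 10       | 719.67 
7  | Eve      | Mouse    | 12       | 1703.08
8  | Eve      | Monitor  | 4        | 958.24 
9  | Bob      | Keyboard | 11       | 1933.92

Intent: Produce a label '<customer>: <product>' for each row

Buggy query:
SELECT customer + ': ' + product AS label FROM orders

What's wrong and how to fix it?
Bug: '+' is numeric addition; on text columns SQLite converts them to 0 instead of concatenating

Fix: Replace + with || to concatenate text

Corrected query:
SELECT customer || ': ' || product AS label FROM orders

Result:
label        
-------------
Carol: Tablet
Bob: Phone   
Eve: Phone   
Bob: Charger 
Eve: Phone   
Eve: Mouse   
Eve: Mouse   
Eve: Monitor 
Bob: Keyboard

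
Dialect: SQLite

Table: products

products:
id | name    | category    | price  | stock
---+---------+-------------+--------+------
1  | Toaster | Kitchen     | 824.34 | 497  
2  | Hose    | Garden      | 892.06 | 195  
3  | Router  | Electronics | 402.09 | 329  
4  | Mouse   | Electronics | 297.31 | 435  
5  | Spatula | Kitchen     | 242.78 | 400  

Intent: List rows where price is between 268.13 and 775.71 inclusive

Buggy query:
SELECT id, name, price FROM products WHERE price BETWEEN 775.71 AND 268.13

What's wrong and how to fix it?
Bug: The bounds are reversed; BETWEEN a AND b requires a <= b to match anything

Fix: Swap the bounds so the smaller value comes first

Corrected query:
SELECT id, name, price FROM products WHERE price BETWEEN 268.13 AND 775.71

Result:
id | name   | price 
---+--------+-------
3  | Router | 402.09
4  | Mouse  | 297.31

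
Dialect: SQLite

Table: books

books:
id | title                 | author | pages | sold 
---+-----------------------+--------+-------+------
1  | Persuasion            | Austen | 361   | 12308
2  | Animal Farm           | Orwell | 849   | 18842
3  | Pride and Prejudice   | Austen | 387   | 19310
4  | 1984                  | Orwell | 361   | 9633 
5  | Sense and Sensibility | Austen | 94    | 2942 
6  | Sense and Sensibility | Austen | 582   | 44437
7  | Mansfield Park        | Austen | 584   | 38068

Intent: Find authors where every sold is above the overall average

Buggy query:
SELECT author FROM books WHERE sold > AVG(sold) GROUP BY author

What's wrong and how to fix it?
Bug: AVG() is an aggregate; it can't sit directly in WHERE

Fix: Use a subquery for AVG and a HAVING MIN(...) filter so the condition holds for every row in the group

Corrected query:
SELECT author FROM books GROUP BY author HAVING MIN(sold) > (SELECT AVG(sold) FROM books)

Result:
(no rows)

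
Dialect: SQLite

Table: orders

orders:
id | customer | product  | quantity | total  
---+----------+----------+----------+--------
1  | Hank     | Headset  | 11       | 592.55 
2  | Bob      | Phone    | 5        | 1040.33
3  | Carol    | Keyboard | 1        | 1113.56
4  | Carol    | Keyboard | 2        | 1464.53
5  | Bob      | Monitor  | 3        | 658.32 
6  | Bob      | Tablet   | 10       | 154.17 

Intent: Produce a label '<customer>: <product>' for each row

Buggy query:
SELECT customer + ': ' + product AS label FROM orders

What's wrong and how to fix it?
Bug: '+' is numeric addition; on text columns SQLite converts them to 0 instead of concatenating

Fix: Use the || operator for string concatenation

Corrected query:
SELECT customer || ': ' || product AS label FROM orders

Result:
label          
---------------
Hank: Headset  
Bob: Phone     
Carol: Keyboard
Carol: Keyboard
Bob: Monitor   
Bob: Tablet    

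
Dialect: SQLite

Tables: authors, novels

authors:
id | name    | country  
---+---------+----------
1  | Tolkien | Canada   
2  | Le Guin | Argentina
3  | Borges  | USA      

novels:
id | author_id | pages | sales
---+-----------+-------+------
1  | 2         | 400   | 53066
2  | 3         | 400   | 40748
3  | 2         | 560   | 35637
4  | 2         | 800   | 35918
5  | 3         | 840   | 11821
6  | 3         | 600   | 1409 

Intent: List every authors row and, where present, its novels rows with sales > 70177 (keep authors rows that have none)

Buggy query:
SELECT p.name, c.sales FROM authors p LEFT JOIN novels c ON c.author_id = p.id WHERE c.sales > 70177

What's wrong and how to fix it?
Bug: Filtering c.sales in WHERE discards the NULL rows produced by LEFT JOIN, turning it into an inner join

Fix: Put 'c.sales > 70177' in the JOIN's ON clause instead of WHERE

Corrected query:
SELECT p.name, c.sales FROM authors p LEFT JOIN novels c ON c.author_id = p.id AND c.sales > 70177

Result:
name    | sales
--------+------
Tolkien | NULL 
Le Guin | NULL 
Borges  | NULL 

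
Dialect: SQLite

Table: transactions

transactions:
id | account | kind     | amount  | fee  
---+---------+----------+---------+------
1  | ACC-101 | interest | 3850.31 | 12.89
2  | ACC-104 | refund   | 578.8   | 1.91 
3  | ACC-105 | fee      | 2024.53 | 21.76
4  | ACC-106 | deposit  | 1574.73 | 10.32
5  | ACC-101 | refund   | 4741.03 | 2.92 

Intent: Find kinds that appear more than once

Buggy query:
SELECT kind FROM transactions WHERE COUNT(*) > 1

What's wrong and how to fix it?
Bug: COUNT(*) is an aggregate and cannot be used in WHERE

Fix: Group first, then use HAVING for the count condition

Corrected query:
SELECT kind FROM transactions GROUP BY kind HAVING COUNT(*) > 1

Result:
kind  
------
refund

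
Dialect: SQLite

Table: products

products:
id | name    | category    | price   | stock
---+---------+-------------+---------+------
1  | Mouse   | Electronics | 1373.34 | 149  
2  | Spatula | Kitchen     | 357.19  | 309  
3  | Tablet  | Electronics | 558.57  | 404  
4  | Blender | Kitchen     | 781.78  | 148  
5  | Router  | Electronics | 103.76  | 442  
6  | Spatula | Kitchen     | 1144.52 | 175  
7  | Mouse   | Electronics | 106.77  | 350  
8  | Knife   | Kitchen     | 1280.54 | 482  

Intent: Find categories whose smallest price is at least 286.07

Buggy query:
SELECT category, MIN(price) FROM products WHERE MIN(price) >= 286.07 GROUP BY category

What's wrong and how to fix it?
Bug: Aggregates like MIN are computed per group after WHERE runs

Fix: Replace WHERE with HAVING after the GROUP BY

Corrected query:
SELECT category, MIN(price) FROM products GROUP BY category HAVING MIN(price) >= 286.07

Result:
category | MIN(price)
---------+-----------
Kitchen  | 357.19    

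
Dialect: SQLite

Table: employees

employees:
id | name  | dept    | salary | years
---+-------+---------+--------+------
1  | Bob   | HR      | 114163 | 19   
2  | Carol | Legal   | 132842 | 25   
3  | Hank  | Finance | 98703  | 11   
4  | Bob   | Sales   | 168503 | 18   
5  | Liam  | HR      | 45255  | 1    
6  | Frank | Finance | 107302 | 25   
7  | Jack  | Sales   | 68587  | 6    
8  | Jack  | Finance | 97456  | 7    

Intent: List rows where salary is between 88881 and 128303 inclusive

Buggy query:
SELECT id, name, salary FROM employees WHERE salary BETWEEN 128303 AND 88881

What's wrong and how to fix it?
Bug: The bounds are reversed; BETWEEN a AND b requires a <= b to match anything

Fix: Write BETWEEN 88881 AND 128303

Corrected query:
SELECT id, name, salary FROM employees WHERE salary BETWEEN 88881 AND 128303

Result:
id | name  | salary
---+-------+-------
1  | Bob   | 114163
3  | Hank  | 98703 
6  | Frank | 107302
8  | Jack  | 97456 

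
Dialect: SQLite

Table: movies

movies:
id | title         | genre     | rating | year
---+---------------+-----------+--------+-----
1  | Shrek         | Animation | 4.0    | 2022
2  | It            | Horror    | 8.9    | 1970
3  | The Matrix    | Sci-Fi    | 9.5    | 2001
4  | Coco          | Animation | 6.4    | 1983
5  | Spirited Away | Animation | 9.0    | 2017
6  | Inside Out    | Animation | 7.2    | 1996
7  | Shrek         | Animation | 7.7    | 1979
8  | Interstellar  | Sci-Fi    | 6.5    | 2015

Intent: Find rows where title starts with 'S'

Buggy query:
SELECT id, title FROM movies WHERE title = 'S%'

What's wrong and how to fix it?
Bug: '=' compares the literal string including the % character; pattern matching needs LIKE

Fix: Replace '=' with LIKE so 'S%' is treated as a pattern

Corrected query:
SELECT id, title FROM movies WHERE title LIKE 'S%'

Result:
id | title        
---+--------------
1  | Shrek        
5  | Spirited Away
7  | Shrek        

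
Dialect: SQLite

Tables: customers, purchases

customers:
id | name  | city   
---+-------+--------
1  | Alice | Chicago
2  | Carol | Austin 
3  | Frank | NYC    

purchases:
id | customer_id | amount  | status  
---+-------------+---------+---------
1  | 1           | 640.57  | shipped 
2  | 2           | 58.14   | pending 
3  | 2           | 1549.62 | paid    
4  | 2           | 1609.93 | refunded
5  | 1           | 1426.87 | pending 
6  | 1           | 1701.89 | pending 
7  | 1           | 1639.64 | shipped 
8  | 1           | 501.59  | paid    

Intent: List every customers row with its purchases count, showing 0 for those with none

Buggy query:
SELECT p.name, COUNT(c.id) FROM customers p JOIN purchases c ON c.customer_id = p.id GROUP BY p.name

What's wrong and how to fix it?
Bug: INNER JOIN drops customers rows that have no matching purchases rows

Fix: Switch to LEFT JOIN to retain unmatched parent rows

Corrected query:
SELECT p.name, COUNT(c.id) FROM customers p LEFT JOIN purchases c ON c.customer_id = p.id GROUP BY p.name

Result:
name  | COUNT(c.id)
------+------------
Alice | 5          
Carol | 3          
Frank | 0          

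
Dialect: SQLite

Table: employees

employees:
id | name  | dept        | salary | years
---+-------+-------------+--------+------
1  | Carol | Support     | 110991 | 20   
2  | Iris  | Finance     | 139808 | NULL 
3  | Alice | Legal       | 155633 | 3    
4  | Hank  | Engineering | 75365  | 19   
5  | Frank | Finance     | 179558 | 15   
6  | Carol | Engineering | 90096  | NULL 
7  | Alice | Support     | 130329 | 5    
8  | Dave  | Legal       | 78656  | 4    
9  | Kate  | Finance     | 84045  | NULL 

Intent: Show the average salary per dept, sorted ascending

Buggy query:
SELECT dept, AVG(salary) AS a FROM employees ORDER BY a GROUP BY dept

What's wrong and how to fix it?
Bug: ORDER BY appears before GROUP BY; SQL clause order requires GROUP BY first

Fix: Reorder: SELECT … FROM … GROUP BY … ORDER BY …

Corrected query:
SELECT dept, AVG(salary) AS a FROM employees GROUP BY dept ORDER BY a

Result:
dept        | a            
------------+--------------
Engineering | 82730.5      
Legal       | 117144.5     
Support     | 120660       
Finance     | 134470.333333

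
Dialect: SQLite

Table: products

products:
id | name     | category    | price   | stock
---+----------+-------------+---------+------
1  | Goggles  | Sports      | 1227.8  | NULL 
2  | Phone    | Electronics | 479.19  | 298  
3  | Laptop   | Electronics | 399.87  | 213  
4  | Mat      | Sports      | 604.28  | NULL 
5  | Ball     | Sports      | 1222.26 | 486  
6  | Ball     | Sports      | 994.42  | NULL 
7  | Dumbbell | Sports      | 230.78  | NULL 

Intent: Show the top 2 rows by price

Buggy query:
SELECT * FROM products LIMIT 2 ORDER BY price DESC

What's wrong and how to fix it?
Bug: ORDER BY cannot follow LIMIT; LIMIT is the final clause

Fix: Sort with ORDER BY, then apply LIMIT

Corrected query:
SELECT * FROM products ORDER BY price DESC LIMIT 2

Result:
id | name    | category | price   | stock
---+---------+----------+---------+------
1  | Goggles | Sports   | 1227.8  | NULL 
5  | Ball    | Sports   | 1222.26 | 486  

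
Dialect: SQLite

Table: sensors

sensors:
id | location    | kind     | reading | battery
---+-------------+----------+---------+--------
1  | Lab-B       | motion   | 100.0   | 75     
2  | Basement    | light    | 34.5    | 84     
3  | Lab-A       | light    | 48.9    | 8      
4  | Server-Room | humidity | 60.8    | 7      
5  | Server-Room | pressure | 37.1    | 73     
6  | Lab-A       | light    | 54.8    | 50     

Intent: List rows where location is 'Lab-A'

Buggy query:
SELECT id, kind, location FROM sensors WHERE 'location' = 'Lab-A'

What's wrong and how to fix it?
Bug: 'location' in single quotes is a string literal, not the column; the comparison is literal-vs-literal and never true

Fix: Remove the quotes around the column name (or use double quotes for an identifier)

Corrected query:
SELECT id, kind, location FROM sensors WHERE location = 'Lab-A'

Result:
id | kind  | location
---+-------+---------
3  | light | Lab-A   
6  | light | Lab-A   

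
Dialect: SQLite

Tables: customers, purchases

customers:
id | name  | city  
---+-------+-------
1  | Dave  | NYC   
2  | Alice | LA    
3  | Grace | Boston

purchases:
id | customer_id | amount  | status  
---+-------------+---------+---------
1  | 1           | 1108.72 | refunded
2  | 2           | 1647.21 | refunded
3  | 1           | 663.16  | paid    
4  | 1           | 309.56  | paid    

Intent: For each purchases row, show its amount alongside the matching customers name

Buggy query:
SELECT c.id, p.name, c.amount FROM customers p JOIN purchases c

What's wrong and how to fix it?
Bug: JOIN with no ON clause produces a cartesian product; every purchases row pairs with every customers row

Fix: Specify the join condition linking the foreign key to the parent id

Corrected query:
SELECT c.id, p.name, c.amount FROM customers p JOIN purchases c ON c.customer_id = p.id

Result:
id | name  | amount 
---+-------+--------
1  | Dave  | 1108.72
2  | Alice | 1647.21
3  | Dave  | 663.16 
4  | Dave  | 309.56 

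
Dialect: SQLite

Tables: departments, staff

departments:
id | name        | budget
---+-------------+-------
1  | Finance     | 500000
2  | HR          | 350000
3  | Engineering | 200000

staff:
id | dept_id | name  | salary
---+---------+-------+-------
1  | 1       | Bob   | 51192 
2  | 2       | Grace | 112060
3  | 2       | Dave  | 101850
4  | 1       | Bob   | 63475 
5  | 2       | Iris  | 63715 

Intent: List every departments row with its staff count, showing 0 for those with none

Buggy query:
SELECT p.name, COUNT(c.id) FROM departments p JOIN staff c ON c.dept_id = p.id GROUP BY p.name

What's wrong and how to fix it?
Bug: An inner join excludes parents with zero children

Fix: Use LEFT JOIN so parents without children still appear (COUNT(c.id) gives 0)

Corrected query:
SELECT p.name, COUNT(c.id) FROM departments p LEFT JOIN staff c ON c.dept_id = p.id GROUP BY p.name

Result:
name        | COUNT(c.id)
------------+------------
Engineering | 0          
Finance     | 2          
HR          | 3          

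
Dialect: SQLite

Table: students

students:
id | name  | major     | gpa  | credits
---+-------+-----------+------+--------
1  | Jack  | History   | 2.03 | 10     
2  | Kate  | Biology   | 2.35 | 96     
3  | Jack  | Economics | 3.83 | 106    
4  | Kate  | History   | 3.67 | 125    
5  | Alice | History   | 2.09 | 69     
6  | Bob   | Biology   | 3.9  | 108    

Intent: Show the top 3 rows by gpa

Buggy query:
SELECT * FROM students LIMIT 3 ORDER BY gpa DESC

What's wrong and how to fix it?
Bug: ORDER BY cannot follow LIMIT; LIMIT is the final clause

Fix: Swap the clauses: ORDER BY first, then LIMIT

Corrected query:
SELECT * FROM students ORDER BY gpa DESC LIMIT 3

Result:
id | name | major     | gpa  | credits
---+------+-----------+------+--------
6  | Bob  | Biology   | 3.9  | 108    
3  | Jack | Economics | 3.83 | 106    
4  | Kate | History   | 3.67 | 125    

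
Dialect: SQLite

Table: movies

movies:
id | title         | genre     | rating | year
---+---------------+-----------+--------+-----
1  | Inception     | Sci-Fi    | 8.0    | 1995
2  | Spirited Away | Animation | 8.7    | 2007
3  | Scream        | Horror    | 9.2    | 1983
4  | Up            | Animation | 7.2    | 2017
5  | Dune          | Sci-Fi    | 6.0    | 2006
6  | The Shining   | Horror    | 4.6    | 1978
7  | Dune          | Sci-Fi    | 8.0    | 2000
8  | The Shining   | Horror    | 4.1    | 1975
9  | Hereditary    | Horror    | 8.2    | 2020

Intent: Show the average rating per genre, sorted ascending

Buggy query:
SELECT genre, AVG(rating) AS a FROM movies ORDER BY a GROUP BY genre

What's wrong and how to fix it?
Bug: ORDER BY appears before GROUP BY; SQL clause order requires GROUP BY first

Fix: Reorder: SELECT … FROM … GROUP BY … ORDER BY …

Corrected query:
SELECT genre, AVG(rating) AS a FROM movies GROUP BY genre ORDER BY a

Result:
genre     | a       
----------+---------
Horror    | 6.525   
Sci-Fi    | 7.333333
Animation | 7.95    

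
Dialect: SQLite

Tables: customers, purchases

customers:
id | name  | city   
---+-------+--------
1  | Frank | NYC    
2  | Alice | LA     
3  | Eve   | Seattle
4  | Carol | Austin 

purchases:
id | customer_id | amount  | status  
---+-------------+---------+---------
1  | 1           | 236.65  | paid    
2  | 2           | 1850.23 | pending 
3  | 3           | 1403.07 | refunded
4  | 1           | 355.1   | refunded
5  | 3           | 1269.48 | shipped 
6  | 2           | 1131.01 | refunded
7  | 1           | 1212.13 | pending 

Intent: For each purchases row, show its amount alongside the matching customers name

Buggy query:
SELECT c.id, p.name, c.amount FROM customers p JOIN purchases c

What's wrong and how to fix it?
Bug: JOIN with no ON clause produces a cartesian product; every purchases row pairs with every customers row

Fix: Specify the join condition linking the foreign key to the parent id

Corrected query:
SELECT c.id, p.name, c.amount FROM customers p JOIN purchases c ON c.customer_id = p.id

Result:
id | name  | amount 
---+-------+--------
1  | Frank | 236.65 
2  | Alice | 1850.23
3  | Eve   | 1403.07
4  | Frank | 355.1  
5  | Eve   | 1269.48
6  | Alice | 1131.01
7  | Frank | 1212.13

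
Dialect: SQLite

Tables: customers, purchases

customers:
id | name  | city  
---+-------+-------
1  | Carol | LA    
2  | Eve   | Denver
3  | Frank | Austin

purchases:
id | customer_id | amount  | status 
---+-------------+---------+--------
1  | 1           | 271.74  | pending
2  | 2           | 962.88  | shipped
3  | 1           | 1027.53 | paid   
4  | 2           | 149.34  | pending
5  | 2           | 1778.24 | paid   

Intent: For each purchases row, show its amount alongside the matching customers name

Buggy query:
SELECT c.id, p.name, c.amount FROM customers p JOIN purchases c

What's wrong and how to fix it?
Bug: JOIN with no ON clause produces a cartesian product; every purchases row pairs with every customers row

Fix: Specify the join condition linking the foreign key to the parent id

Corrected query:
SELECT c.id, p.name, c.amount FROM customers p JOIN purchases c ON c.customer_id = p.id

Result:
id | name  | amount 
---+-------+--------
1  | Carol | 271.74 
2  | Eve   | 962.88 
3  | Carol | 1027.53
4  | Eve   | 149.34 
5  | Eve   | 1778.24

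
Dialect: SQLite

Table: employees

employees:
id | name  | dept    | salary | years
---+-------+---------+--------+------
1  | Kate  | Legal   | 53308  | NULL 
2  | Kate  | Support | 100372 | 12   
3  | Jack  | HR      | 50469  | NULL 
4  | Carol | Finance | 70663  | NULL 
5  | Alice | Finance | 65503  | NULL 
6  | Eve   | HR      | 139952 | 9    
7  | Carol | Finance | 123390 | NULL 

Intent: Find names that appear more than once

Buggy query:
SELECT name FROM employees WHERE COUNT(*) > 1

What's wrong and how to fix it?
Bug: WHERE can't reference COUNT(*); aggregates are computed after WHERE

Fix: GROUP BY name, then filter groups with HAVING COUNT(*) > 1

Corrected query:
SELECT name FROM employees GROUP BY name HAVING COUNT(*) > 1

Result:
name 
-----
Carol
Kate 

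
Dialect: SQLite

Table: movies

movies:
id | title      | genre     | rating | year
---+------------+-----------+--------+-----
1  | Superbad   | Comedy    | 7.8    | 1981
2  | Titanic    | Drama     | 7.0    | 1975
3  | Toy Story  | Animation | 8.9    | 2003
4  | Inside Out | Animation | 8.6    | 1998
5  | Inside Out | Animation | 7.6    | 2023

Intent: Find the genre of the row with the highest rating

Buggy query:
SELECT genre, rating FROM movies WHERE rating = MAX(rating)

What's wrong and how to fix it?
Bug: WHERE is evaluated per row; an aggregate over the whole table isn't defined there

Fix: Use a subquery: WHERE rating = (SELECT MAX(rating) FROM movies)

Corrected query:
SELECT genre, rating FROM movies WHERE rating = (SELECT MAX(rating) FROM movies)

Result:
genre     | rating
----------+-------
Animation | 8.9   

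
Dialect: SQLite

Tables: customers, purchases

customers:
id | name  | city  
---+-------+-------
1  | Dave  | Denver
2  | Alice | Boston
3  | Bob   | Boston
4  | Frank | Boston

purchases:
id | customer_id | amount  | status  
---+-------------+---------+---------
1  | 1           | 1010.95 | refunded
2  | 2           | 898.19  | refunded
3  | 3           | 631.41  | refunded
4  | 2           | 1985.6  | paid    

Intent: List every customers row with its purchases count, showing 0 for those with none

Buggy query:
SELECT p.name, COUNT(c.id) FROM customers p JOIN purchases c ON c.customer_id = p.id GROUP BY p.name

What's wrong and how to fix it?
Bug: An inner join excludes parents with zero children

Fix: Use LEFT JOIN so parents without children still appear (COUNT(c.id) gives 0)

Corrected query:
SELECT p.name, COUNT(c.id) FROM customers p LEFT JOIN purchases c ON c.customer_id = p.id GROUP BY p.name

Result:
name  | COUNT(c.id)
------+------------
Alice | 2          
Bob   | 1          
Dave  | 1          
Frank | 0          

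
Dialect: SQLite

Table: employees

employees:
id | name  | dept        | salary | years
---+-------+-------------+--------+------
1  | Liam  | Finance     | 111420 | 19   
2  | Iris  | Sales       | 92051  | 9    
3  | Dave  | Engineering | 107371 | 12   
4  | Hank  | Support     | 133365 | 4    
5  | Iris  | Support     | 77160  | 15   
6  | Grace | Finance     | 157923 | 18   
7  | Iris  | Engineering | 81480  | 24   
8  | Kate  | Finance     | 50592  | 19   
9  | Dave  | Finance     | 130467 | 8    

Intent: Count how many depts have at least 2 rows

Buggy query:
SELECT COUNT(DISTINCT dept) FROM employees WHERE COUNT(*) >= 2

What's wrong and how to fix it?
Bug: WHERE filters individual rows, not groups, so a group-level COUNT is invalid there

Fix: Use a subquery that GROUPs and filters with HAVING, then count its rows

Corrected query:
SELECT COUNT(*) FROM (SELECT dept FROM employees GROUP BY dept HAVING COUNT(*) >= 2)

Result:
COUNT(*)
--------
3       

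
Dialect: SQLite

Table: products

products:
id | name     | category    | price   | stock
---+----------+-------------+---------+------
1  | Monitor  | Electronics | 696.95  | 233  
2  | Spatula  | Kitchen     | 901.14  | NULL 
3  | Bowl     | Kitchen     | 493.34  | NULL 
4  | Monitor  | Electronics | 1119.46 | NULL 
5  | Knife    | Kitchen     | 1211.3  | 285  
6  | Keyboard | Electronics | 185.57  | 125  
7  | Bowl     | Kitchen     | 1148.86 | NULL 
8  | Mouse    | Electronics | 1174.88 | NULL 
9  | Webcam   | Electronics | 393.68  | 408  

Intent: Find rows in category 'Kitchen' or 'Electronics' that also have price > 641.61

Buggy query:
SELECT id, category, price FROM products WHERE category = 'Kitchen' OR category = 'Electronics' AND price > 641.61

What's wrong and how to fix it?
Bug: AND binds tighter than OR, so this parses as category = 'Kitchen' OR (category = 'Electronics' AND price > 641.61)

Fix: Group the OR with parentheses (or use IN), then AND the threshold

Corrected query:
SELECT id, category, price FROM products WHERE (category = 'Kitchen' OR category = 'Electronics') AND price > 641.61

Result:
id | category    | price  
---+-------------+--------
1  | Electronics | 696.95 
2  | Kitchen     | 901.14 
4  | Electronics | 1119.46
5  | Kitchen     | 1211.3 
7  | Kitchen     | 1148.86
8  | Electronics | 1174.88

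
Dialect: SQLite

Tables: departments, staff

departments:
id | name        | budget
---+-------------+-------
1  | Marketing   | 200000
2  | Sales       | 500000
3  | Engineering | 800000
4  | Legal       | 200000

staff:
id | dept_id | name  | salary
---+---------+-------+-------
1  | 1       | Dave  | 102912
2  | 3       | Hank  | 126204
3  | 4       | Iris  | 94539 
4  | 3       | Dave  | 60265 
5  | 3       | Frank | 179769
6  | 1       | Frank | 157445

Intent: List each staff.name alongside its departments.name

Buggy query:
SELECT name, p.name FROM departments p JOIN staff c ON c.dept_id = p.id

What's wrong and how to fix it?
Bug: 'name' exists in both joined tables, so the database can't tell which one is meant

Fix: Prefix ambiguous columns with the table alias

Corrected query:
SELECT c.name, p.name FROM departments p JOIN staff c ON c.dept_id = p.id

Result:
name  | name       
------+------------
Dave  | Marketing  
Hank  | Engineering
Iris  | Legal      
Dave  | Engineering
Frank | Engineering
Frank | Marketing  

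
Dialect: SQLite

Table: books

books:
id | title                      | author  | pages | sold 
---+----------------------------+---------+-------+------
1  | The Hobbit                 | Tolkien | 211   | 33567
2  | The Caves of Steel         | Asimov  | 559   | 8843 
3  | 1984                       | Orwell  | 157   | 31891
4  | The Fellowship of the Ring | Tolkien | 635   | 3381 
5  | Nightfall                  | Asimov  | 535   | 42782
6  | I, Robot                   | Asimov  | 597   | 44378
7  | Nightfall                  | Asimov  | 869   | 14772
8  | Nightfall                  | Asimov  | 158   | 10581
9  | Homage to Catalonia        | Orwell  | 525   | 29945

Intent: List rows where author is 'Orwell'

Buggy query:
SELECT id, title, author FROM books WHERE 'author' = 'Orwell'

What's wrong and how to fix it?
Bug: 'author' in single quotes is a string literal, not the column; the comparison is literal-vs-literal and never true

Fix: Remove the quotes around the column name (or use double quotes for an identifier)

Corrected query:
SELECT id, title, author FROM books WHERE author = 'Orwell'

Result:
id | title               | author
---+---------------------+-------
3  | 1984                | Orwell
9  | Homage to Catalonia | Orwell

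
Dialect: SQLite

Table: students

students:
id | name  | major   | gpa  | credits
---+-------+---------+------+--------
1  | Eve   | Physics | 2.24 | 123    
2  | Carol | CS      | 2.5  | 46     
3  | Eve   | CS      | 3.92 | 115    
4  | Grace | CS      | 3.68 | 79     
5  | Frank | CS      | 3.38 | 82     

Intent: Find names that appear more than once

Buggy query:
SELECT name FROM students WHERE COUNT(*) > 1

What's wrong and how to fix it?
Bug: WHERE can't reference COUNT(*); aggregates are computed after WHERE

Fix: GROUP BY name, then filter groups with HAVING COUNT(*) > 1

Corrected query:
SELECT name FROM students GROUP BY name HAVING COUNT(*) > 1

Result:
name
----
Eve 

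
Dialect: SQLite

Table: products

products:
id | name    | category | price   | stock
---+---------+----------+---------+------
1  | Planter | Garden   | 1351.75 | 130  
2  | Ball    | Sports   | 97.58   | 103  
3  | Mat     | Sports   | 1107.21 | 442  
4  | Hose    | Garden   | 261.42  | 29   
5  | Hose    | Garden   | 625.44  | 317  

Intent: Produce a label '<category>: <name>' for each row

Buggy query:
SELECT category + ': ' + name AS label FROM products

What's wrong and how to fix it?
Bug: SQLite uses || for string concatenation; + coerces text to numbers (yielding 0)

Fix: Use the || operator for string concatenation

Corrected query:
SELECT category || ': ' || name AS label FROM products

Result:
label          
---------------
Garden: Planter
Sports: Ball   
Sports: Mat    
Garden: Hose   
Garden: Hose   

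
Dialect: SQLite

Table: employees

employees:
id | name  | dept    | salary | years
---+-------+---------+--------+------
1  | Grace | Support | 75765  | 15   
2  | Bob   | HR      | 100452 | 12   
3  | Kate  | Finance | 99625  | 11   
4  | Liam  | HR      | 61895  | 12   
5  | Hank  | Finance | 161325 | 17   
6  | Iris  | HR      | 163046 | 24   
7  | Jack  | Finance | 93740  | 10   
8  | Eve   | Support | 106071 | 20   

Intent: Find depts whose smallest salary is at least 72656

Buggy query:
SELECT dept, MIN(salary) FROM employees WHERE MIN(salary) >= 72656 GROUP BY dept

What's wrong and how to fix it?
Bug: Aggregates like MIN are computed per group after WHERE runs

Fix: Use HAVING for the per-group MIN condition

Corrected query:
SELECT dept, MIN(salary) FROM employees GROUP BY dept HAVING MIN(salary) >= 72656

Result:
dept    | MIN(salary)
--------+------------
Finance | 93740      
Support | 75765      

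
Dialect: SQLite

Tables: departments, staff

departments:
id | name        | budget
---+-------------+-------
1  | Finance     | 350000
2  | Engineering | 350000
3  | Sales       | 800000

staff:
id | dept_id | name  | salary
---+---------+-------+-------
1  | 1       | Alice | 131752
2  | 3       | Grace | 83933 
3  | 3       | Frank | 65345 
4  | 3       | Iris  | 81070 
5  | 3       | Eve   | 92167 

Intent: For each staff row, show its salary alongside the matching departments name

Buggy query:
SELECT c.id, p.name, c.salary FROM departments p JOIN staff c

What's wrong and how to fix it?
Bug: Missing join condition: each staff row is matched to all departments rows instead of just its own

Fix: Specify the join condition linking the foreign key to the parent id

Corrected query:
SELECT c.id, p.name, c.salary FROM departments p JOIN staff c ON c.dept_id = p.id

Result:
id | name    | salary
---+---------+-------
1  | Finance | 131752
2  | Sales   | 83933 
3  | Sales   | 65345 
4  | Sales   | 81070 
5  | Sales   | 92167 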